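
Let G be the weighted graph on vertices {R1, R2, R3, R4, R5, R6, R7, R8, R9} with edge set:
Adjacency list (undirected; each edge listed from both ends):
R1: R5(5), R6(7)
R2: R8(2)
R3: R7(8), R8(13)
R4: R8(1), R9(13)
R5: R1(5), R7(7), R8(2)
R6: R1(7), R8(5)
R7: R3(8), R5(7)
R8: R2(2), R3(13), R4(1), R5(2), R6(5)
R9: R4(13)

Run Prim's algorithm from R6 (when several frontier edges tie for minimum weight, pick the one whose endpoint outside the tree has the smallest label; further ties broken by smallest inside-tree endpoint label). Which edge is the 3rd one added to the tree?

R2-R8

Prim, starting at R6.
Step 1: cheapest edge leaving the tree is R6-R8 (5); add R8.
Step 2: cheapest edge leaving the tree is R4-R8 (1); add R4.
Step 3: cheapest edge leaving the tree is R2-R8 (2); add R2.
Step 4: cheapest edge leaving the tree is R5-R8 (2); add R5.
Step 5: cheapest edge leaving the tree is R1-R5 (5); add R1.
Step 6: cheapest edge leaving the tree is R5-R7 (7); add R7.
Step 7: cheapest edge leaving the tree is R3-R7 (8); add R3.
Step 8: cheapest edge leaving the tree is R4-R9 (13); add R9.
The 3rd edge added is R2-R8.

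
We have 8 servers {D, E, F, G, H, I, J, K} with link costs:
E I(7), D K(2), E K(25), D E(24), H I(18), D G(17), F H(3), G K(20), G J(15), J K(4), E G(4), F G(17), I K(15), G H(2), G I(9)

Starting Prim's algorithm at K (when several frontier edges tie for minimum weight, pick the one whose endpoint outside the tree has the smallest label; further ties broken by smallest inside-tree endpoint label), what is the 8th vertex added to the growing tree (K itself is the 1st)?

Grow the tree from K using Prim:
Step 1: cheapest edge leaving the tree is D K (2); add D.
Step 2: cheapest edge leaving the tree is J K (4); add J.
Step 3: cheapest edge leaving the tree is G J (15); add G.
Step 4: cheapest edge leaving the tree is G H (2); add H.
Step 5: cheapest edge leaving the tree is F H (3); add F.
Step 6: cheapest edge leaving the tree is E G (4); add E.
Step 7: cheapest edge leaving the tree is E I (7); add I.
Vertex order: K, D, J, G, H, F, E, I. The 8th vertex is I.

I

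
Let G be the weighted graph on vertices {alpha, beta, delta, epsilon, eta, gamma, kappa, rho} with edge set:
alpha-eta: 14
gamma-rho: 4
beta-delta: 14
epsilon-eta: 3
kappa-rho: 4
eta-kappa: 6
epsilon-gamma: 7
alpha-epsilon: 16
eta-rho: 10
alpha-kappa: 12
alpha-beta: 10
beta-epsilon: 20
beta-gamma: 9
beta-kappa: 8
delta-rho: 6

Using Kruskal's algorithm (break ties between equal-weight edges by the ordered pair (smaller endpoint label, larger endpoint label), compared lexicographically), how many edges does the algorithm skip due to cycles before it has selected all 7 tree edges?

2

Kruskal: consider edges lightest-first.
epsilon-eta (3): add — endpoints in different components.
gamma-rho (4): add — endpoints in different components.
kappa-rho (4): add — endpoints in different components.
delta-rho (6): add — endpoints in different components.
eta-kappa (6): add — endpoints in different components.
epsilon-gamma (7): skip — epsilon and gamma already connected.
beta-kappa (8): add — endpoints in different components.
beta-gamma (9): skip — beta and gamma already connected.
alpha-beta (10): add — endpoints in different components.
Edges rejected before the tree was complete: 2.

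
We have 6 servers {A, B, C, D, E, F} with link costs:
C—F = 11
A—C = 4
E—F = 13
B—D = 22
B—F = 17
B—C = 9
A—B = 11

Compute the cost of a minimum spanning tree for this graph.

Grow the tree from A using Prim:
Step 1: frontier [A—C 4, A—B 11] → take A—C (4); add C.
Step 2: frontier [A—B 11, B—C 9, C—F 11] → take B—C (9); add B.
Step 3: frontier [B—F 17, B—D 22, C—F 11] → take C—F (11); add F.
Step 4: frontier [B—D 22, E—F 13] → take E—F (13); add E.
Step 5: frontier [B—D 22] → take B—D (22); add D.
MST edges: A—C, B—C, C—F, E—F, B—D; total weight 4+9+11+13+22 = 59.

59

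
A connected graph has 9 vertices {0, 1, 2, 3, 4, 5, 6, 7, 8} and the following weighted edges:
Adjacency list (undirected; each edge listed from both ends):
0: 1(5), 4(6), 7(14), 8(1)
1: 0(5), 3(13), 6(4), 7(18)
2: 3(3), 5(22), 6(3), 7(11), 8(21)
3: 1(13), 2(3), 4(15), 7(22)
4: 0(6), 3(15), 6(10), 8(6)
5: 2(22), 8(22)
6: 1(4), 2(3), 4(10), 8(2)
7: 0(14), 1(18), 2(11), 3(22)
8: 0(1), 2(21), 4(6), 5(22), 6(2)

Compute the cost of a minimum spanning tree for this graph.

52

Sort edges by weight, then run Kruskal:
0—8 (1): add — endpoints in different components.
6—8 (2): add — endpoints in different components.
2—3 (3): add — endpoints in different components.
2—6 (3): add — endpoints in different components.
1—6 (4): add — endpoints in different components.
0—1 (5): skip — 0 and 1 already connected.
0—4 (6): add — endpoints in different components.
4—8 (6): skip — 4 and 8 already connected.
4—6 (10): skip — 4 and 6 already connected.
2—7 (11): add — endpoints in different components.
1—3 (13): skip — 1 and 3 already connected.
0—7 (14): skip — 0 and 7 already connected.
3—4 (15): skip — 3 and 4 already connected.
1—7 (18): skip — 1 and 7 already connected.
2—8 (21): skip — 2 and 8 already connected.
2—5 (22): add — endpoints in different components.
MST edges: 0—8, 6—8, 2—3, 2—6, 1—6, 0—4, 2—7, 2—5; total weight 1+2+3+3+4+6+11+22 = 52.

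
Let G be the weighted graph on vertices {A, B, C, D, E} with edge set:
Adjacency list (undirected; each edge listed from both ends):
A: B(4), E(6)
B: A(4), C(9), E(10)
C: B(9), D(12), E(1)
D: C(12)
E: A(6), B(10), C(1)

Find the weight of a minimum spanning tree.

Prim, starting at A.
Step 1: frontier [A—B 4, A—E 6] → take A—B (4); add B.
Step 2: frontier [A—E 6, B—C 9, B—E 10] → take A—E (6); add E.
Step 3: frontier [B—C 9, C—E 1] → take C—E (1); add C.
Step 4: frontier [C—D 12] → take C—D (12); add D.
MST edges: A—B, A—E, C—E, C—D; total weight 4+6+1+12 = 23.

23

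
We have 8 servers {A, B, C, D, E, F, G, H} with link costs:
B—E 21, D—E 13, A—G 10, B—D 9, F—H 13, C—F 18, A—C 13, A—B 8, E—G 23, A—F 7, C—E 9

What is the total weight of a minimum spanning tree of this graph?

69

Grow the tree from D using Prim:
Step 1: frontier [B—D 9, D—E 13] → take B—D (9); add B.
Step 2: frontier [A—B 8, B—E 21, D—E 13] → take A—B (8); add A.
Step 3: frontier [A—F 7, A—G 10, A—C 13, B—E 21, D—E 13] → take A—F (7); add F.
Step 4: frontier [A—G 10, A—C 13, B—E 21, D—E 13, F—H 13, C—F 18] → take A—G (10); add G.
Step 5: frontier [A—C 13, B—E 21, D—E 13, F—H 13, C—F 18, E—G 23] → take A—C (13); add C.
Step 6: frontier [B—E 21, C—E 9, D—E 13, F—H 13, E—G 23] → take C—E (9); add E.
Step 7: frontier [F—H 13] → take F—H (13); add H.
MST edges: B—D, A—B, A—F, A—G, A—C, C—E, F—H; total weight 9+8+7+10+13+9+13 = 69.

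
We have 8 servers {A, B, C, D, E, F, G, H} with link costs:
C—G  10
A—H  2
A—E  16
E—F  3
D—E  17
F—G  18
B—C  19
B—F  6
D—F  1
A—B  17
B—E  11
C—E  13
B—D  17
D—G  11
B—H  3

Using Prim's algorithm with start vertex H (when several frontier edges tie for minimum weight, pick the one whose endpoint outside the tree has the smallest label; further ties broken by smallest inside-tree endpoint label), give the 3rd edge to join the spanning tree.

B-F

Grow the tree from H using Prim:
Step 1: cheapest edge leaving the tree is A—H (2); add A.
Step 2: cheapest edge leaving the tree is B—H (3); add B.
Step 3: cheapest edge leaving the tree is B—F (6); add F.
Step 4: cheapest edge leaving the tree is D—F (1); add D.
Step 5: cheapest edge leaving the tree is E—F (3); add E.
Step 6: cheapest edge leaving the tree is D—G (11); add G.
Step 7: cheapest edge leaving the tree is C—G (10); add C.
The 3rd edge added is B—F.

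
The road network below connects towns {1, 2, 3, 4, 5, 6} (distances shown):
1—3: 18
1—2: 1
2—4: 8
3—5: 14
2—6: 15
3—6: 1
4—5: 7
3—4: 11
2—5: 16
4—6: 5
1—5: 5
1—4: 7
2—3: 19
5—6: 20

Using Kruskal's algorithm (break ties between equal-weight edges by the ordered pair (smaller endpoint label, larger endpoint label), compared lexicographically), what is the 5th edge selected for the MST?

1-4

Sort edges by weight, then run Kruskal:
1—2 (1): add — endpoints in different components.
3—6 (1): add — endpoints in different components.
1—5 (5): add — endpoints in different components.
4—6 (5): add — endpoints in different components.
1—4 (7): add — endpoints in different components.
The 5th edge added is 1—4.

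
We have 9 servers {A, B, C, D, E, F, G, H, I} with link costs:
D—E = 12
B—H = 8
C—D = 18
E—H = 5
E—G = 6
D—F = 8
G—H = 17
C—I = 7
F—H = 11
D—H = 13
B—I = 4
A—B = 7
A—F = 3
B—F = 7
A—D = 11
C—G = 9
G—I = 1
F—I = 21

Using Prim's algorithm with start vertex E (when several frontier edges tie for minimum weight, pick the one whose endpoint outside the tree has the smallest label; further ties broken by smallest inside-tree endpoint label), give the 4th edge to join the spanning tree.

Prim's algorithm from E:
Step 1: cheapest edge leaving the tree is E—H (5); add H.
Step 2: cheapest edge leaving the tree is E—G (6); add G.
Step 3: cheapest edge leaving the tree is G—I (1); add I.
Step 4: cheapest edge leaving the tree is B—I (4); add B.
Step 5: cheapest edge leaving the tree is A—B (7); add A.
Step 6: cheapest edge leaving the tree is A—F (3); add F.
Step 7: cheapest edge leaving the tree is C—I (7); add C.
Step 8: cheapest edge leaving the tree is D—F (8); add D.
The 4th edge added is B—I.

B-I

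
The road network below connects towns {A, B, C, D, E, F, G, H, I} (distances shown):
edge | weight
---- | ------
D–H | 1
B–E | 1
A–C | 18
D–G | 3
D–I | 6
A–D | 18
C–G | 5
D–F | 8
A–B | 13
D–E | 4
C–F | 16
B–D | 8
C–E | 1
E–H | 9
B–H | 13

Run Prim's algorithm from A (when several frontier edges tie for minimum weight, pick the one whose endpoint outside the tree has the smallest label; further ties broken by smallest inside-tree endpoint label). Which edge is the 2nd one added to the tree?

B-E

Prim's algorithm from A:
Step 1: cheapest edge leaving the tree is A–B (13); add B.
Step 2: cheapest edge leaving the tree is B–E (1); add E.
Step 3: cheapest edge leaving the tree is C–E (1); add C.
Step 4: cheapest edge leaving the tree is D–E (4); add D.
Step 5: cheapest edge leaving the tree is D–H (1); add H.
Step 6: cheapest edge leaving the tree is D–G (3); add G.
Step 7: cheapest edge leaving the tree is D–I (6); add I.
Step 8: cheapest edge leaving the tree is D–F (8); add F.
The 2nd edge added is B–E.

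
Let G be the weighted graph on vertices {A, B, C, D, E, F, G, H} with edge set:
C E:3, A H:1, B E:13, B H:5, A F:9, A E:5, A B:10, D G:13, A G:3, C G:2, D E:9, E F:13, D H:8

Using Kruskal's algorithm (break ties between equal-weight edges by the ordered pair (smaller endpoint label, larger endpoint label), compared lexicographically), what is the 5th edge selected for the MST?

B-H

Sort edges by weight, then run Kruskal:
A H (1): add — endpoints in different components.
C G (2): add — endpoints in different components.
A G (3): add — endpoints in different components.
C E (3): add — endpoints in different components.
A E (5): skip — A and E already connected.
B H (5): add — endpoints in different components.
D H (8): add — endpoints in different components.
A F (9): add — endpoints in different components.
The 5th edge added is B H.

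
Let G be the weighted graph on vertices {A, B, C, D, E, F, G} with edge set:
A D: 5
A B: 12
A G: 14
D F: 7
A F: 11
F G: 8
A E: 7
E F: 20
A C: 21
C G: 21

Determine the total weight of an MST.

Kruskal: consider edges lightest-first.
A D (5): add — endpoints in different components.
A E (7): add — endpoints in different components.
D F (7): add — endpoints in different components.
F G (8): add — endpoints in different components.
A F (11): skip — A and F already connected.
A B (12): add — endpoints in different components.
A G (14): skip — A and G already connected.
E F (20): skip — E and F already connected.
A C (21): add — endpoints in different components.
MST edges: A D, A E, D F, F G, A B, A C; total weight 5+7+7+8+12+21 = 60.

60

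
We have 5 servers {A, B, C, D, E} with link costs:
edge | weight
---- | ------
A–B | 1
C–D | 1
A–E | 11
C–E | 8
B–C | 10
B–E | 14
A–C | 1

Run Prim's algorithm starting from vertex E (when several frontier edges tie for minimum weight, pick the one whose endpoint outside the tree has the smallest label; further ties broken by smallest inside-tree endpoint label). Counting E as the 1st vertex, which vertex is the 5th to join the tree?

Grow the tree from E using Prim:
Step 1: cheapest edge leaving the tree is C–E (8); add C.
Step 2: cheapest edge leaving the tree is A–C (1); add A.
Step 3: cheapest edge leaving the tree is A–B (1); add B.
Step 4: cheapest edge leaving the tree is C–D (1); add D.
Vertex order: E, C, A, B, D. The 5th vertex is D.

D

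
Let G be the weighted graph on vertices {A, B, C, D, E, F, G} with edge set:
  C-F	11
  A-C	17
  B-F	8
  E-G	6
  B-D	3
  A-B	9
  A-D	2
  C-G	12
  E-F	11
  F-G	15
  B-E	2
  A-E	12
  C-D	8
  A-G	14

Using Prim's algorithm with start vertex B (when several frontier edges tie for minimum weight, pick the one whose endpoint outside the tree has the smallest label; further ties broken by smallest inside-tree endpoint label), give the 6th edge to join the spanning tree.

B-F

Prim, starting at B.
Step 1: frontier [B-E 2, B-D 3, B-F 8, A-B 9] → take B-E (2); add E.
Step 2: frontier [B-D 3, B-F 8, A-B 9, E-G 6, E-F 11, A-E 12] → take B-D (3); add D.
Step 3: frontier [B-F 8, A-B 9, A-D 2, C-D 8, E-G 6, E-F 11, A-E 12] → take A-D (2); add A.
Step 4: frontier [A-G 14, A-C 17, B-F 8, C-D 8, E-G 6, E-F 11] → take E-G (6); add G.
Step 5: frontier [A-C 17, B-F 8, C-D 8, E-F 11, C-G 12, F-G 15] → take C-D (8); add C.
Step 6: frontier [B-F 8, C-F 11, E-F 11, F-G 15] → take B-F (8); add F.
The 6th edge added is B-F.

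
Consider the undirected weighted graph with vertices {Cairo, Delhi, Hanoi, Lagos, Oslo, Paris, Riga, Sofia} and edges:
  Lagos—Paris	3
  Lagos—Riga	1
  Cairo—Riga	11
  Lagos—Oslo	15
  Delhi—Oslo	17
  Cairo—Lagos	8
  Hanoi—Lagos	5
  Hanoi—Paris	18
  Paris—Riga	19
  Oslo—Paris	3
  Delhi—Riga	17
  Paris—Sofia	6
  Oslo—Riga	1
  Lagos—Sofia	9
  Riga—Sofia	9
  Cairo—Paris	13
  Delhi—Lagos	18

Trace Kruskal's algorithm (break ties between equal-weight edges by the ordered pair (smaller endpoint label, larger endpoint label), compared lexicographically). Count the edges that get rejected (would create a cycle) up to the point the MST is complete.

6

Sort edges by weight, then run Kruskal:
Lagos—Riga (1): add — endpoints in different components.
Oslo—Riga (1): add — endpoints in different components.
Lagos—Paris (3): add — endpoints in different components.
Oslo—Paris (3): skip — Oslo and Paris already connected.
Hanoi—Lagos (5): add — endpoints in different components.
Paris—Sofia (6): add — endpoints in different components.
Cairo—Lagos (8): add — endpoints in different components.
Lagos—Sofia (9): skip — Sofia and Lagos already connected.
Riga—Sofia (9): skip — Sofia and Riga already connected.
Cairo—Riga (11): skip — Riga and Cairo already connected.
Cairo—Paris (13): skip — Cairo and Paris already connected.
Lagos—Oslo (15): skip — Oslo and Lagos already connected.
Delhi—Oslo (17): add — endpoints in different components.
Edges rejected before the tree was complete: 6.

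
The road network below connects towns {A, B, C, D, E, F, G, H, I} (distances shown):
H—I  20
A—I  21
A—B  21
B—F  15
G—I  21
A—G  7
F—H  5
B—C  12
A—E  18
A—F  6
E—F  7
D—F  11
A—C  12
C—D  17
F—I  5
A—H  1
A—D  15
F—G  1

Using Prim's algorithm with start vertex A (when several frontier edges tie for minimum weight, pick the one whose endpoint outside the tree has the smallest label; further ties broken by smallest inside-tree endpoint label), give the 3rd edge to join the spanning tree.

Prim, starting at A.
Step 1: cheapest edge leaving the tree is A—H (1); add H.
Step 2: cheapest edge leaving the tree is F—H (5); add F.
Step 3: cheapest edge leaving the tree is F—G (1); add G.
Step 4: cheapest edge leaving the tree is F—I (5); add I.
Step 5: cheapest edge leaving the tree is E—F (7); add E.
Step 6: cheapest edge leaving the tree is D—F (11); add D.
Step 7: cheapest edge leaving the tree is A—C (12); add C.
Step 8: cheapest edge leaving the tree is B—C (12); add B.
The 3rd edge added is F—G.

F-G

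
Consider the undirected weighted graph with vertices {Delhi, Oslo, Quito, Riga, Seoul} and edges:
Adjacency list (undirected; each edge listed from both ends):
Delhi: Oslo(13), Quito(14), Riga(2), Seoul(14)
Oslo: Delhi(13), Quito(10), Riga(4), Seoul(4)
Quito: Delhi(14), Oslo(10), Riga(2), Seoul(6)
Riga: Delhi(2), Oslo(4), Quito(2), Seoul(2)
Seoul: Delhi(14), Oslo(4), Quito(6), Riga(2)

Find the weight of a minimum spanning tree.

10

Grow the tree from Quito using Prim:
Step 1: frontier [Quito–Riga 2, Quito–Seoul 6, Oslo–Quito 10, Delhi–Quito 14] → take Quito–Riga (2); add Riga.
Step 2: frontier [Quito–Seoul 6, Oslo–Quito 10, Delhi–Quito 14, Delhi–Riga 2, Riga–Seoul 2, Oslo–Riga 4] → take Delhi–Riga (2); add Delhi.
Step 3: frontier [Delhi–Oslo 13, Delhi–Seoul 14, Quito–Seoul 6, Oslo–Quito 10, Riga–Seoul 2, Oslo–Riga 4] → take Riga–Seoul (2); add Seoul.
Step 4: frontier [Delhi–Oslo 13, Oslo–Quito 10, Oslo–Riga 4, Oslo–Seoul 4] → take Oslo–Riga (4); add Oslo.
MST edges: Quito–Riga, Delhi–Riga, Riga–Seoul, Oslo–Riga; total weight 2+2+2+4 = 10.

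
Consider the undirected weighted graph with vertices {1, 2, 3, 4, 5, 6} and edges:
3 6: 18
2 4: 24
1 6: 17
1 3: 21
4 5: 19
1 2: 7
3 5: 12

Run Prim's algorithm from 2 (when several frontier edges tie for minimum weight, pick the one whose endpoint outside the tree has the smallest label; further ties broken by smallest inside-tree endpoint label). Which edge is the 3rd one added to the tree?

Prim's algorithm from 2:
Step 1: frontier [1 2 7, 2 4 24] → take 1 2 (7); add 1.
Step 2: frontier [1 6 17, 1 3 21, 2 4 24] → take 1 6 (17); add 6.
Step 3: frontier [1 3 21, 2 4 24, 3 6 18] → take 3 6 (18); add 3.
Step 4: frontier [2 4 24, 3 5 12] → take 3 5 (12); add 5.
Step 5: frontier [2 4 24, 4 5 19] → take 4 5 (19); add 4.
The 3rd edge added is 3 6.

3-6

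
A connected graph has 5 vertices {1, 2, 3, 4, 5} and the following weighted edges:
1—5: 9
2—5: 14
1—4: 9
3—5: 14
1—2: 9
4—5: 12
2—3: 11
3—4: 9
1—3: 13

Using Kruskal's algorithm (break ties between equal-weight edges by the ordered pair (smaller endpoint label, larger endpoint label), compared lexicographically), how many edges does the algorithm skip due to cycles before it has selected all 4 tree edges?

0

Sort edges by weight, then run Kruskal:
1—2 (9): add. Components now {1,2} {3} {4} {5}
1—4 (9): add. Components now {1,2,4} {3} {5}
1—5 (9): add. Components now {1,2,4,5} {3}
3—4 (9): add. Components now {1,2,3,4,5}
Edges rejected before the tree was complete: 0.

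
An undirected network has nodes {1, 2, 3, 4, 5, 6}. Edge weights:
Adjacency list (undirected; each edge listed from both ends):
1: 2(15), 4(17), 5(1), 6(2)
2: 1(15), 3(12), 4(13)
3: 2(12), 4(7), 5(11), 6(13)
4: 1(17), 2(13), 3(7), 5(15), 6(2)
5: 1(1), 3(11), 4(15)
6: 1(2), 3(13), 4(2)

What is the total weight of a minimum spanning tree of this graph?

24

Kruskal: consider edges lightest-first.
1–5 (1): add. Components now {1,5} {2} {3} {4} {6}
1–6 (2): add. Components now {1,5,6} {2} {3} {4}
4–6 (2): add. Components now {1,4,5,6} {2} {3}
3–4 (7): add. Components now {1,3,4,5,6} {2}
3–5 (11): skip — 3 and 5 already connected.
2–3 (12): add. Components now {1,2,3,4,5,6}
MST edges: 1–5, 1–6, 4–6, 3–4, 2–3; total weight 1+2+2+7+12 = 24.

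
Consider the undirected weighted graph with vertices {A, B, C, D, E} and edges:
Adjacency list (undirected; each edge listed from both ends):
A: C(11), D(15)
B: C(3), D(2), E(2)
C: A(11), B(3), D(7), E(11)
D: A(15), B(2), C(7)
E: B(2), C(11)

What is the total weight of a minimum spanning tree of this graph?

Prim, starting at C.
Step 1: cheapest edge leaving the tree is B-C (3); add B.
Step 2: cheapest edge leaving the tree is B-D (2); add D.
Step 3: cheapest edge leaving the tree is B-E (2); add E.
Step 4: cheapest edge leaving the tree is A-C (11); add A.
MST edges: B-C, B-D, B-E, A-C; total weight 3+2+2+11 = 18.

18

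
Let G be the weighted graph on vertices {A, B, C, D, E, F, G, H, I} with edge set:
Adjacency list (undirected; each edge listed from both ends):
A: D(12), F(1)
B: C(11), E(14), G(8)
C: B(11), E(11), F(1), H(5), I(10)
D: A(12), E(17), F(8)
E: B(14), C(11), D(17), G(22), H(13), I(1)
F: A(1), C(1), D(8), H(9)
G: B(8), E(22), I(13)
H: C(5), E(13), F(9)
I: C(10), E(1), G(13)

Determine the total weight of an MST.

Prim's algorithm from C:
Step 1: cheapest edge leaving the tree is C-F (1); add F.
Step 2: cheapest edge leaving the tree is A-F (1); add A.
Step 3: cheapest edge leaving the tree is C-H (5); add H.
Step 4: cheapest edge leaving the tree is D-F (8); add D.
Step 5: cheapest edge leaving the tree is C-I (10); add I.
Step 6: cheapest edge leaving the tree is E-I (1); add E.
Step 7: cheapest edge leaving the tree is B-C (11); add B.
Step 8: cheapest edge leaving the tree is B-G (8); add G.
MST edges: C-F, A-F, C-H, D-F, C-I, E-I, B-C, B-G; total weight 1+1+5+8+10+1+11+8 = 45.

45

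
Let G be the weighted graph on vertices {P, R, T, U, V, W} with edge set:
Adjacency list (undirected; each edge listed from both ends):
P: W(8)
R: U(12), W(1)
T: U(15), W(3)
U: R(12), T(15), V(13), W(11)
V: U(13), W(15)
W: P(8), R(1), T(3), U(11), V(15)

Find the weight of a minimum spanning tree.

Kruskal: consider edges lightest-first.
R W (1): add — endpoints in different components.
T W (3): add — endpoints in different components.
P W (8): add — endpoints in different components.
U W (11): add — endpoints in different components.
R U (12): skip — R and U already connected.
U V (13): add — endpoints in different components.
MST edges: R W, T W, P W, U W, U V; total weight 1+3+8+11+13 = 36.

36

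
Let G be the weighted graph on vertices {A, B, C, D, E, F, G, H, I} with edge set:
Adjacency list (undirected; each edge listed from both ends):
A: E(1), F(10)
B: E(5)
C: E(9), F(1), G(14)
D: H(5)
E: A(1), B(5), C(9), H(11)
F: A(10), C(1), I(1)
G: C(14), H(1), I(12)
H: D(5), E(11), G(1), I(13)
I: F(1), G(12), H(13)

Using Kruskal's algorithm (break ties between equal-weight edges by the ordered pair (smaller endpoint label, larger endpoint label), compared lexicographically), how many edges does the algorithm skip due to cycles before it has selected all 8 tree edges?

1

Sort edges by weight, then run Kruskal:
A—E (1): add — endpoints in different components.
C—F (1): add — endpoints in different components.
F—I (1): add — endpoints in different components.
G—H (1): add — endpoints in different components.
B—E (5): add — endpoints in different components.
D—H (5): add — endpoints in different components.
C—E (9): add — endpoints in different components.
A—F (10): skip — A and F already connected.
E—H (11): add — endpoints in different components.
Edges rejected before the tree was complete: 1.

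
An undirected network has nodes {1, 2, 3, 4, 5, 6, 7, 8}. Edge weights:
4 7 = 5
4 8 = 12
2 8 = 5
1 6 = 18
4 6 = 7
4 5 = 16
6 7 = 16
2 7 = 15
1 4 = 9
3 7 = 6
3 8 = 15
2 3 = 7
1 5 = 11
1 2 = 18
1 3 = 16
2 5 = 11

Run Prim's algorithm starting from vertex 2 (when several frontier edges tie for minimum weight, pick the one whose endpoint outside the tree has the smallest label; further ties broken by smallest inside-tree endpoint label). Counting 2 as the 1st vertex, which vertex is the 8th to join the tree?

5

Prim's algorithm from 2:
Step 1: cheapest edge leaving the tree is 2 8 (5); add 8.
Step 2: cheapest edge leaving the tree is 2 3 (7); add 3.
Step 3: cheapest edge leaving the tree is 3 7 (6); add 7.
Step 4: cheapest edge leaving the tree is 4 7 (5); add 4.
Step 5: cheapest edge leaving the tree is 4 6 (7); add 6.
Step 6: cheapest edge leaving the tree is 1 4 (9); add 1.
Step 7: cheapest edge leaving the tree is 1 5 (11); add 5.
Vertex order: 2, 8, 3, 7, 4, 6, 1, 5. The 8th vertex is 5.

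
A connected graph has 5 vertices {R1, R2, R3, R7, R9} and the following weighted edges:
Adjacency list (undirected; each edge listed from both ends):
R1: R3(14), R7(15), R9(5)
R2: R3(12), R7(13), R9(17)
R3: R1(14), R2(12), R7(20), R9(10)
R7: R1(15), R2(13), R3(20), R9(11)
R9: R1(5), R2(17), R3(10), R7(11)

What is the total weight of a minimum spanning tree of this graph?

38

Grow the tree from R1 using Prim:
Step 1: frontier [R1-R9 5, R1-R3 14, R1-R7 15] → take R1-R9 (5); add R9.
Step 2: frontier [R1-R3 14, R1-R7 15, R3-R9 10, R7-R9 11, R2-R9 17] → take R3-R9 (10); add R3.
Step 3: frontier [R1-R7 15, R2-R3 12, R3-R7 20, R7-R9 11, R2-R9 17] → take R7-R9 (11); add R7.
Step 4: frontier [R2-R3 12, R2-R7 13, R2-R9 17] → take R2-R3 (12); add R2.
MST edges: R1-R9, R3-R9, R7-R9, R2-R3; total weight 5+10+11+12 = 38.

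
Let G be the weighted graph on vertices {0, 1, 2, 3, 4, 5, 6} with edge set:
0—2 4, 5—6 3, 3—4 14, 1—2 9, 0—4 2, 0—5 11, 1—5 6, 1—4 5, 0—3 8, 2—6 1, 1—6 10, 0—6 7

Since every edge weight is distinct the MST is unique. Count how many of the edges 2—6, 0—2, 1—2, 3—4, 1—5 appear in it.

Kruskal's algorithm — process edges by increasing weight (ties by edge label):
2—6 (1): add. Components now {0} {1} {2,6} {3} {4} {5}
0—4 (2): add. Components now {0,4} {1} {2,6} {3} {5}
5—6 (3): add. Components now {0,4} {1} {2,5,6} {3}
0—2 (4): add. Components now {0,2,4,5,6} {1} {3}
1—4 (5): add. Components now {0,1,2,4,5,6} {3}
1—5 (6): skip — 1 and 5 already connected.
0—6 (7): skip — 0 and 6 already connected.
0—3 (8): add. Components now {0,1,2,3,4,5,6}
MST edge set: {2—6, 0—4, 5—6, 0—2, 1—4, 0—3}.
Of the listed edges, {2—6, 0—2} are in the MST → 2.

2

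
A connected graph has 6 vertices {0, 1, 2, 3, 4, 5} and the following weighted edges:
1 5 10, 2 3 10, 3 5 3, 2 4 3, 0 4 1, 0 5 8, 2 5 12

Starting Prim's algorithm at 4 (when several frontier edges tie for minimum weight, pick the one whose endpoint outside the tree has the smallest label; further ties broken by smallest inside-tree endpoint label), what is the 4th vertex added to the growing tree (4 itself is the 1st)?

Prim, starting at 4.
Step 1: frontier [0 4 1, 2 4 3] → take 0 4 (1); add 0.
Step 2: frontier [0 5 8, 2 4 3] → take 2 4 (3); add 2.
Step 3: frontier [0 5 8, 2 3 10, 2 5 12] → take 0 5 (8); add 5.
Step 4: frontier [2 3 10, 3 5 3, 1 5 10] → take 3 5 (3); add 3.
Step 5: frontier [1 5 10] → take 1 5 (10); add 1.
Vertex order: 4, 0, 2, 5, 3, 1. The 4th vertex is 5.

5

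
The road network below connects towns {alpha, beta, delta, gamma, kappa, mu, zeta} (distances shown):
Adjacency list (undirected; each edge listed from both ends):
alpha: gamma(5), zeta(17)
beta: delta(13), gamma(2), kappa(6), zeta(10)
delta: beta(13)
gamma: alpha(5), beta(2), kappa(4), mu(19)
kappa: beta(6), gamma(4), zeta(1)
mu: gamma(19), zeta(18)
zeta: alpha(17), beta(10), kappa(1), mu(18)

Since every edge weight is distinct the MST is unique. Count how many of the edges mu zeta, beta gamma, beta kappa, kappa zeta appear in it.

3

Kruskal's algorithm — process edges by increasing weight (ties by edge label):
kappa zeta (1): add. Components now {mu} {gamma} {kappa,zeta} {delta} {alpha} {beta}
beta gamma (2): add. Components now {mu} {beta,gamma} {kappa,zeta} {delta} {alpha}
gamma kappa (4): add. Components now {mu} {beta,gamma,kappa,zeta} {delta} {alpha}
alpha gamma (5): add. Components now {mu} {alpha,beta,gamma,kappa,zeta} {delta}
beta kappa (6): skip — kappa and beta already connected.
beta zeta (10): skip — zeta and beta already connected.
beta delta (13): add. Components now {mu} {alpha,beta,delta,gamma,kappa,zeta}
alpha zeta (17): skip — zeta and alpha already connected.
mu zeta (18): add. Components now {alpha,beta,delta,gamma,kappa,mu,zeta}
MST edge set: {kappa zeta, beta gamma, gamma kappa, alpha gamma, beta delta, mu zeta}.
Of the listed edges, {mu zeta, beta gamma, kappa zeta} are in the MST → 3.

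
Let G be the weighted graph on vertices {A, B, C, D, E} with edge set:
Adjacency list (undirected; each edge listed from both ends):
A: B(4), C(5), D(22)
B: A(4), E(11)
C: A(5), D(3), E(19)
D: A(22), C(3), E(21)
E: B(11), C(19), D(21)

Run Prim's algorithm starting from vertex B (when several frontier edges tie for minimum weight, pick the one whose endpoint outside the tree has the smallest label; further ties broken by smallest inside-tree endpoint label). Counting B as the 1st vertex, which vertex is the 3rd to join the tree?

C

Prim, starting at B.
Step 1: frontier [A-B 4, B-E 11] → take A-B (4); add A.
Step 2: frontier [A-C 5, A-D 22, B-E 11] → take A-C (5); add C.
Step 3: frontier [A-D 22, B-E 11, C-D 3, C-E 19] → take C-D (3); add D.
Step 4: frontier [B-E 11, C-E 19, D-E 21] → take B-E (11); add E.
Vertex order: B, A, C, D, E. The 3rd vertex is C.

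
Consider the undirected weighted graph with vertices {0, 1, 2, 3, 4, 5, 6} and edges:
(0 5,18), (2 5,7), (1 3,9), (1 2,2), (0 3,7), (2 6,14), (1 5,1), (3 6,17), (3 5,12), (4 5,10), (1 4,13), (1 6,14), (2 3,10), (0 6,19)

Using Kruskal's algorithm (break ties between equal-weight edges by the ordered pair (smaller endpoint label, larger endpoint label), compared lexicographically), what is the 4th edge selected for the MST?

Kruskal's algorithm — process edges by increasing weight (ties by edge label):
1 5 (1): add — endpoints in different components.
1 2 (2): add — endpoints in different components.
0 3 (7): add — endpoints in different components.
2 5 (7): skip — 2 and 5 already connected.
1 3 (9): add — endpoints in different components.
2 3 (10): skip — 2 and 3 already connected.
4 5 (10): add — endpoints in different components.
3 5 (12): skip — 3 and 5 already connected.
1 4 (13): skip — 1 and 4 already connected.
1 6 (14): add — endpoints in different components.
The 4th edge added is 1 3.

1-3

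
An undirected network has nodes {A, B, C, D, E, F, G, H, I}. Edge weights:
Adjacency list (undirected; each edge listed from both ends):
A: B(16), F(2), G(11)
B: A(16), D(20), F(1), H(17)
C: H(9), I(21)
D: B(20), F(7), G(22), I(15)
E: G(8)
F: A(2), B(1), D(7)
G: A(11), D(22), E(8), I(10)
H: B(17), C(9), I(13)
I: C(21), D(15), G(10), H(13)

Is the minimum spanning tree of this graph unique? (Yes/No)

Yes

Kruskal: consider edges lightest-first.
B F (1): add — endpoints in different components.
A F (2): add — endpoints in different components.
D F (7): add — endpoints in different components.
E G (8): add — endpoints in different components.
C H (9): add — endpoints in different components.
G I (10): add — endpoints in different components.
A G (11): add — endpoints in different components.
H I (13): add — endpoints in different components.
Every non-tree edge has weight strictly greater than the heaviest edge on the tree path between its endpoints, so the MST is unique.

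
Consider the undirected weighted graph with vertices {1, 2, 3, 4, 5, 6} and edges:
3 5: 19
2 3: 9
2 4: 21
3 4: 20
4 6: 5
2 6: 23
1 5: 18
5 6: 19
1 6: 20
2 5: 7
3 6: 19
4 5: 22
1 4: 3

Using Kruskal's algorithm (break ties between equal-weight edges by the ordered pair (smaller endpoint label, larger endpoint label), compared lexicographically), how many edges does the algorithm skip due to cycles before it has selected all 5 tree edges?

Kruskal: consider edges lightest-first.
1 4 (3): add. Components now {1,4} {2} {3} {5} {6}
4 6 (5): add. Components now {1,4,6} {2} {3} {5}
2 5 (7): add. Components now {1,4,6} {2,5} {3}
2 3 (9): add. Components now {1,4,6} {2,3,5}
1 5 (18): add. Components now {1,2,3,4,5,6}
Edges rejected before the tree was complete: 0.

0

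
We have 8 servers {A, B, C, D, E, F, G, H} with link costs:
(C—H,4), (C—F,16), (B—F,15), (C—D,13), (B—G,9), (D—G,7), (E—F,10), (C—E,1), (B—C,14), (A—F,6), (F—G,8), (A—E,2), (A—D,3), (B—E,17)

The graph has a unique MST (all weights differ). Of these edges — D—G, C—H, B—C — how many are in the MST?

2

Kruskal: consider edges lightest-first.
C—E (1): add — endpoints in different components.
A—E (2): add — endpoints in different components.
A—D (3): add — endpoints in different components.
C—H (4): add — endpoints in different components.
A—F (6): add — endpoints in different components.
D—G (7): add — endpoints in different components.
F—G (8): skip — F and G already connected.
B—G (9): add — endpoints in different components.
MST edge set: {C—E, A—E, A—D, C—H, A—F, D—G, B—G}.
Of the listed edges, {D—G, C—H} are in the MST → 2.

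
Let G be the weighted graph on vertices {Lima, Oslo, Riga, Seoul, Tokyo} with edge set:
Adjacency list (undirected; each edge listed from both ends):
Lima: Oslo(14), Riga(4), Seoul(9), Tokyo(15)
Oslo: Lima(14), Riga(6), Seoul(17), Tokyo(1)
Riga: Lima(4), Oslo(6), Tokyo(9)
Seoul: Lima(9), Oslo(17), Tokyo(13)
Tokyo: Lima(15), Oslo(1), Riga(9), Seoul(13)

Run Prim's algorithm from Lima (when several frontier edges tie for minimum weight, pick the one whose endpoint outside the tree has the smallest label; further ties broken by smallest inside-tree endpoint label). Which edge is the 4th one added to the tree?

Lima-Seoul

Prim, starting at Lima.
Step 1: frontier [Lima Riga 4, Lima Seoul 9, Lima Oslo 14, Lima Tokyo 15] → take Lima Riga (4); add Riga.
Step 2: frontier [Lima Seoul 9, Lima Oslo 14, Lima Tokyo 15, Oslo Riga 6, Riga Tokyo 9] → take Oslo Riga (6); add Oslo.
Step 3: frontier [Lima Seoul 9, Lima Tokyo 15, Oslo Tokyo 1, Oslo Seoul 17, Riga Tokyo 9] → take Oslo Tokyo (1); add Tokyo.
Step 4: frontier [Lima Seoul 9, Oslo Seoul 17, Seoul Tokyo 13] → take Lima Seoul (9); add Seoul.
The 4th edge added is Lima Seoul.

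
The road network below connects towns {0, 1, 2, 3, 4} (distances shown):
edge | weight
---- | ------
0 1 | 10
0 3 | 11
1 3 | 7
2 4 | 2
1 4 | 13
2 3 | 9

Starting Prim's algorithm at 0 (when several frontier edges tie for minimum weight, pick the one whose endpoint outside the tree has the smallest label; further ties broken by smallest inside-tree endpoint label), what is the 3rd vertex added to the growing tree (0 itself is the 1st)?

3

Prim's algorithm from 0:
Step 1: frontier [0 1 10, 0 3 11] → take 0 1 (10); add 1.
Step 2: frontier [0 3 11, 1 3 7, 1 4 13] → take 1 3 (7); add 3.
Step 3: frontier [1 4 13, 2 3 9] → take 2 3 (9); add 2.
Step 4: frontier [1 4 13, 2 4 2] → take 2 4 (2); add 4.
Vertex order: 0, 1, 3, 2, 4. The 3rd vertex is 3.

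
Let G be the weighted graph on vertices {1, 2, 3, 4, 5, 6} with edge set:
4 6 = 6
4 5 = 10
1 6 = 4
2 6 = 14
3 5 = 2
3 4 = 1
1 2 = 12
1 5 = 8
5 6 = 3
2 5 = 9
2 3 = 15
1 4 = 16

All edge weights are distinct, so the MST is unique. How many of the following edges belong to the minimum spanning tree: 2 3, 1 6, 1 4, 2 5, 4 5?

Kruskal: consider edges lightest-first.
3 4 (1): add. Components now {1} {2} {3,4} {5} {6}
3 5 (2): add. Components now {1} {2} {3,4,5} {6}
5 6 (3): add. Components now {1} {2} {3,4,5,6}
1 6 (4): add. Components now {1,3,4,5,6} {2}
4 6 (6): skip — 4 and 6 already connected.
1 5 (8): skip — 1 and 5 already connected.
2 5 (9): add. Components now {1,2,3,4,5,6}
MST edge set: {3 4, 3 5, 5 6, 1 6, 2 5}.
Of the listed edges, {1 6, 2 5} are in the MST → 2.

2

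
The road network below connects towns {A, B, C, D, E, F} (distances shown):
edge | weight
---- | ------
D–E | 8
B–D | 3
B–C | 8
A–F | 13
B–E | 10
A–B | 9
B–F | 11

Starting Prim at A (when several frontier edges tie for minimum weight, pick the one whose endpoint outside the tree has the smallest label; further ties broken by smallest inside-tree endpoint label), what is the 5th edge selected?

Grow the tree from A using Prim:
Step 1: cheapest edge leaving the tree is A–B (9); add B.
Step 2: cheapest edge leaving the tree is B–D (3); add D.
Step 3: cheapest edge leaving the tree is B–C (8); add C.
Step 4: cheapest edge leaving the tree is D–E (8); add E.
Step 5: cheapest edge leaving the tree is B–F (11); add F.
The 5th edge added is B–F.

B-F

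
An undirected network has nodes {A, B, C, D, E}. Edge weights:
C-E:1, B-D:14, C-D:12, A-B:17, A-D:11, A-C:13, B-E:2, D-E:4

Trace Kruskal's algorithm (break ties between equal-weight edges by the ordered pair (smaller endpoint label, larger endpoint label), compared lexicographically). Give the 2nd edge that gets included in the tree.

Kruskal's algorithm — process edges by increasing weight (ties by edge label):
C-E (1): add — endpoints in different components.
B-E (2): add — endpoints in different components.
D-E (4): add — endpoints in different components.
A-D (11): add — endpoints in different components.
The 2nd edge added is B-E.

B-E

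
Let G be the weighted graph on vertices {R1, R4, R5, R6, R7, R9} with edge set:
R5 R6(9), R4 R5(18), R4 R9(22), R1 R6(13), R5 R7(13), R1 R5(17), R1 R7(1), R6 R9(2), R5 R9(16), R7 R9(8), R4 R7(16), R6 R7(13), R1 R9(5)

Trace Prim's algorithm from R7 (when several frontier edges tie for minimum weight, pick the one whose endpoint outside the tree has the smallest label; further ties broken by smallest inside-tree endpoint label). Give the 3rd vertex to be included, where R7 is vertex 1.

Prim, starting at R7.
Step 1: frontier [R1 R7 1, R7 R9 8, R5 R7 13, R6 R7 13, R4 R7 16] → take R1 R7 (1); add R1.
Step 2: frontier [R1 R9 5, R1 R6 13, R1 R5 17, R7 R9 8, R5 R7 13, R6 R7 13, R4 R7 16] → take R1 R9 (5); add R9.
Step 3: frontier [R1 R6 13, R1 R5 17, R5 R7 13, R6 R7 13, R4 R7 16, R6 R9 2, R5 R9 16, R4 R9 22] → take R6 R9 (2); add R6.
Step 4: frontier [R1 R5 17, R5 R6 9, R5 R7 13, R4 R7 16, R5 R9 16, R4 R9 22] → take R5 R6 (9); add R5.
Step 5: frontier [R4 R5 18, R4 R7 16, R4 R9 22] → take R4 R7 (16); add R4.
Vertex order: R7, R1, R9, R6, R5, R4. The 3rd vertex is R9.

R9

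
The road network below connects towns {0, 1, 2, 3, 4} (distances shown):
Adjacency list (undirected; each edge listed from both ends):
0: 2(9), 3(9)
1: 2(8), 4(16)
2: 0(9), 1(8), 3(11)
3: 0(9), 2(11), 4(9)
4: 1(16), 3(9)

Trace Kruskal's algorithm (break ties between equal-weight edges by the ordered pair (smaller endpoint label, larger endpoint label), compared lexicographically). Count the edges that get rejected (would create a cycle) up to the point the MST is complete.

Kruskal's algorithm — process edges by increasing weight (ties by edge label):
1 2 (8): add — endpoints in different components.
0 2 (9): add — endpoints in different components.
0 3 (9): add — endpoints in different components.
3 4 (9): add — endpoints in different components.
Edges rejected before the tree was complete: 0.

0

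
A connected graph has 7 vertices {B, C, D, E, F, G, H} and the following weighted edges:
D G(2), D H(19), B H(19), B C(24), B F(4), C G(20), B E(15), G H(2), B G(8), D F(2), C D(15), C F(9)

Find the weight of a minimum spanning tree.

Prim, starting at G.
Step 1: frontier [D G 2, G H 2, B G 8, C G 20] → take D G (2); add D.
Step 2: frontier [D F 2, C D 15, D H 19, G H 2, B G 8, C G 20] → take D F (2); add F.
Step 3: frontier [C D 15, D H 19, B F 4, C F 9, G H 2, B G 8, C G 20] → take G H (2); add H.
Step 4: frontier [C D 15, B F 4, C F 9, B G 8, C G 20, B H 19] → take B F (4); add B.
Step 5: frontier [B E 15, B C 24, C D 15, C F 9, C G 20] → take C F (9); add C.
Step 6: frontier [B E 15] → take B E (15); add E.
MST edges: D G, D F, G H, B F, C F, B E; total weight 2+2+2+4+9+15 = 34.

34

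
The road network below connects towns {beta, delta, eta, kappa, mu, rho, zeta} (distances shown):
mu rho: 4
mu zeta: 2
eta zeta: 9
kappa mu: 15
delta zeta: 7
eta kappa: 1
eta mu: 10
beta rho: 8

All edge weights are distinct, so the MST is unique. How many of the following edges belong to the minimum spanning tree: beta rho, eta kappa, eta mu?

Kruskal's algorithm — process edges by increasing weight (ties by edge label):
eta kappa (1): add. Components now {eta,kappa} {beta} {delta} {mu} {zeta} {rho}
mu zeta (2): add. Components now {eta,kappa} {beta} {delta} {mu,zeta} {rho}
mu rho (4): add. Components now {eta,kappa} {beta} {delta} {mu,rho,zeta}
delta zeta (7): add. Components now {eta,kappa} {beta} {delta,mu,rho,zeta}
beta rho (8): add. Components now {eta,kappa} {beta,delta,mu,rho,zeta}
eta zeta (9): add. Components now {beta,delta,eta,kappa,mu,rho,zeta}
MST edge set: {eta kappa, mu zeta, mu rho, delta zeta, beta rho, eta zeta}.
Of the listed edges, {beta rho, eta kappa} are in the MST → 2.

2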